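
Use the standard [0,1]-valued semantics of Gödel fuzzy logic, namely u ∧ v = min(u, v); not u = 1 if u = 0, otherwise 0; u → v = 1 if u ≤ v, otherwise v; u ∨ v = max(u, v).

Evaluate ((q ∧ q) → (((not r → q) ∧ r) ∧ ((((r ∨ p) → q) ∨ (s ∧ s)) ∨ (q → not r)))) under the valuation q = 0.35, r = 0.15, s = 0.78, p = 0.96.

(q ∧ q) = min(0.35, 0.35) = 0.35
not r: Gödel ¬ of 0.15 = 0 (operand ≠ 0)
(not r → q): 0 ≤ 0.35, so result = 1
((not r → q) ∧ r) = min(1, 0.15) = 0.15
(r ∨ p) = max(0.15, 0.96) = 0.96
((r ∨ p) → q): 0.96 > 0.35, so result = 0.35
(s ∧ s) = min(0.78, 0.78) = 0.78
(((r ∨ p) → q) ∨ (s ∧ s)) = max(0.35, 0.78) = 0.78
not r: Gödel ¬ of 0.15 = 0 (operand ≠ 0)
(q → not r): 0.35 > 0, so result = 0
((((r ∨ p) → q) ∨ (s ∧ s)) ∨ (q → not r)) = max(0.78, 0) = 0.78
(((not r → q) ∧ r) ∧ ((((r ∨ p) → q) ∨ (s ∧ s)) ∨ (q → not r))) = min(0.15, 0.78) = 0.15
((q ∧ q) → (((not r → q) ∧ r) ∧ ((((r ∨ p) → q) ∨ (s ∧ s)) ∨ (q → not r)))): 0.35 > 0.15, so result = 0.15

0.15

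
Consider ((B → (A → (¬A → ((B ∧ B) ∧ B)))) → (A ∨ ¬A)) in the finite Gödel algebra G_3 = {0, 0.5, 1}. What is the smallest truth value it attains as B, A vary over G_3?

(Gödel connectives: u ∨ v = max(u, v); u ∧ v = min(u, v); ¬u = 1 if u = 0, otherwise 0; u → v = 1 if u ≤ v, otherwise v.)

The minimum is attained at B = 0, A = 0.5:
  ¬A: Gödel ¬ of 0.5 = 0 (operand ≠ 0)
  (B ∧ B) = min(0, 0) = 0
  ((B ∧ B) ∧ B) = min(0, 0) = 0
  (¬A → ((B ∧ B) ∧ B)): 0 ≤ 0, so result = 1
  (A → (¬A → ((B ∧ B) ∧ B))): 0.5 ≤ 1, so result = 1
  (B → (A → (¬A → ((B ∧ B) ∧ B)))): 0 ≤ 1, so result = 1
  ¬A: Gödel ¬ of 0.5 = 0 (operand ≠ 0)
  (A ∨ ¬A) = max(0.5, 0) = 0.5
  ((B → (A → (¬A → ((B ∧ B) ∧ B)))) → (A ∨ ¬A)): 1 > 0.5, so result = 0.5
Checking all 9 assignments confirms none give a value below 0.50.

0.50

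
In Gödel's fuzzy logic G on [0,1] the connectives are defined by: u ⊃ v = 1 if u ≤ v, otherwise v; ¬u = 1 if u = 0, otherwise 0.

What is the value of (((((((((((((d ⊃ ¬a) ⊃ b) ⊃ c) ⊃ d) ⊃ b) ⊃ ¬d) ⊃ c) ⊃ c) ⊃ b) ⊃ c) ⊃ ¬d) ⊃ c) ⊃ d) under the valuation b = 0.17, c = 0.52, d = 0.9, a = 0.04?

0.90

¬a: Gödel ¬ of 0.04 = 0 (operand ≠ 0)
(d ⊃ ¬a): 0.9 > 0, so result = 0
((d ⊃ ¬a) ⊃ b): 0 ≤ 0.17, so result = 1
(((d ⊃ ¬a) ⊃ b) ⊃ c): 1 > 0.52, so result = 0.52
((((d ⊃ ¬a) ⊃ b) ⊃ c) ⊃ d): 0.52 ≤ 0.9, so result = 1
(((((d ⊃ ¬a) ⊃ b) ⊃ c) ⊃ d) ⊃ b): 1 > 0.17, so result = 0.17
¬d: Gödel ¬ of 0.9 = 0 (operand ≠ 0)
((((((d ⊃ ¬a) ⊃ b) ⊃ c) ⊃ d) ⊃ b) ⊃ ¬d): 0.17 > 0, so result = 0
(((((((d ⊃ ¬a) ⊃ b) ⊃ c) ⊃ d) ⊃ b) ⊃ ¬d) ⊃ c): 0 ≤ 0.52, so result = 1
((((((((d ⊃ ¬a) ⊃ b) ⊃ c) ⊃ d) ⊃ b) ⊃ ¬d) ⊃ c) ⊃ c): 1 > 0.52, so result = 0.52
(((((((((d ⊃ ¬a) ⊃ b) ⊃ c) ⊃ d) ⊃ b) ⊃ ¬d) ⊃ c) ⊃ c) ⊃ b): 0.52 > 0.17, so result = 0.17
((((((((((d ⊃ ¬a) ⊃ b) ⊃ c) ⊃ d) ⊃ b) ⊃ ¬d) ⊃ c) ⊃ c) ⊃ b) ⊃ c): 0.17 ≤ 0.52, so result = 1
¬d: Gödel ¬ of 0.9 = 0 (operand ≠ 0)
(((((((((((d ⊃ ¬a) ⊃ b) ⊃ c) ⊃ d) ⊃ b) ⊃ ¬d) ⊃ c) ⊃ c) ⊃ b) ⊃ c) ⊃ ¬d): 1 > 0, so result = 0
((((((((((((d ⊃ ¬a) ⊃ b) ⊃ c) ⊃ d) ⊃ b) ⊃ ¬d) ⊃ c) ⊃ c) ⊃ b) ⊃ c) ⊃ ¬d) ⊃ c): 0 ≤ 0.52, so result = 1
(((((((((((((d ⊃ ¬a) ⊃ b) ⊃ c) ⊃ d) ⊃ b) ⊃ ¬d) ⊃ c) ⊃ c) ⊃ b) ⊃ c) ⊃ ¬d) ⊃ c) ⊃ d): 1 > 0.9, so result = 0.9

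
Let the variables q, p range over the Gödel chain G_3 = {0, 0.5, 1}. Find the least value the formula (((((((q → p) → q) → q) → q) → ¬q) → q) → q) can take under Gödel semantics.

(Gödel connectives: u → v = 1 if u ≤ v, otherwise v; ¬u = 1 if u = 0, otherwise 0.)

0.50

The minimum is attained at q = 0.5, p = 0:
  (q → p): 0.5 > 0, so result = 0
  ((q → p) → q): 0 ≤ 0.5, so result = 1
  (((q → p) → q) → q): 1 > 0.5, so result = 0.5
  ((((q → p) → q) → q) → q): 0.5 ≤ 0.5, so result = 1
  ¬q: Gödel ¬ of 0.5 = 0 (operand ≠ 0)
  (((((q → p) → q) → q) → q) → ¬q): 1 > 0, so result = 0
  ((((((q → p) → q) → q) → q) → ¬q) → q): 0 ≤ 0.5, so result = 1
  (((((((q → p) → q) → q) → q) → ¬q) → q) → q): 1 > 0.5, so result = 0.5
Checking all 9 assignments confirms none give a value below 0.50.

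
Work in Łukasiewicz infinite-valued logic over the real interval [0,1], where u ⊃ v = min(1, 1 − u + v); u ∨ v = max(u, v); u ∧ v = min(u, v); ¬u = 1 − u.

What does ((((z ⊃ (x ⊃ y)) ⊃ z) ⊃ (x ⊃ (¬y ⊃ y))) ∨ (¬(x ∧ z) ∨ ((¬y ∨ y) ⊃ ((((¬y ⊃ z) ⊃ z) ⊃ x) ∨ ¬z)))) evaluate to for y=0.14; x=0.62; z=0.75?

0.90

(x ⊃ y): min(1, 1 − 0.62 + 0.14) = 0.52
(z ⊃ (x ⊃ y)): min(1, 1 − 0.75 + 0.52) = 0.77
((z ⊃ (x ⊃ y)) ⊃ z): min(1, 1 − 0.77 + 0.75) = 0.98
¬y: Łukasiewicz ¬ gives 1 − 0.14 = 0.86
(¬y ⊃ y): min(1, 1 − 0.86 + 0.14) = 0.28
(x ⊃ (¬y ⊃ y)): min(1, 1 − 0.62 + 0.28) = 0.66
(((z ⊃ (x ⊃ y)) ⊃ z) ⊃ (x ⊃ (¬y ⊃ y))): min(1, 1 − 0.98 + 0.66) = 0.68
(x ∧ z) = min(0.62, 0.75) = 0.62
¬(x ∧ z): Łukasiewicz ¬ gives 1 − 0.62 = 0.38
¬y: Łukasiewicz ¬ gives 1 − 0.14 = 0.86
(¬y ∨ y) = max(0.86, 0.14) = 0.86
¬y: Łukasiewicz ¬ gives 1 − 0.14 = 0.86
(¬y ⊃ z): min(1, 1 − 0.86 + 0.75) = 0.89
((¬y ⊃ z) ⊃ z): min(1, 1 − 0.89 + 0.75) = 0.86
(((¬y ⊃ z) ⊃ z) ⊃ x): min(1, 1 − 0.86 + 0.62) = 0.76
¬z: Łukasiewicz ¬ gives 1 − 0.75 = 0.25
((((¬y ⊃ z) ⊃ z) ⊃ x) ∨ ¬z) = max(0.76, 0.25) = 0.76
((¬y ∨ y) ⊃ ((((¬y ⊃ z) ⊃ z) ⊃ x) ∨ ¬z)): min(1, 1 − 0.86 + 0.76) = 0.9
(¬(x ∧ z) ∨ ((¬y ∨ y) ⊃ ((((¬y ⊃ z) ⊃ z) ⊃ x) ∨ ¬z))) = max(0.38, 0.9) = 0.9
((((z ⊃ (x ⊃ y)) ⊃ z) ⊃ (x ⊃ (¬y ⊃ y))) ∨ (¬(x ∧ z) ∨ ((¬y ∨ y) ⊃ ((((¬y ⊃ z) ⊃ z) ⊃ x) ∨ ¬z)))) = max(0.68, 0.9) = 0.9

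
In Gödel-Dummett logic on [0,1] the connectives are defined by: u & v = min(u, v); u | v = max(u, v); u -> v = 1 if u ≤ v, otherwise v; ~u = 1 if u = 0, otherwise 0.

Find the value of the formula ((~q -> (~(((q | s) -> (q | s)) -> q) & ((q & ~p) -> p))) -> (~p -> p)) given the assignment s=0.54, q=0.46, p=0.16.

1.00

~q: Gödel ¬ of 0.46 = 0 (operand ≠ 0)
(q | s) = max(0.46, 0.54) = 0.54
(q | s) = max(0.46, 0.54) = 0.54
((q | s) -> (q | s)): 0.54 ≤ 0.54, so result = 1
(((q | s) -> (q | s)) -> q): 1 > 0.46, so result = 0.46
~(((q | s) -> (q | s)) -> q): Gödel ¬ of 0.46 = 0 (operand ≠ 0)
~p: Gödel ¬ of 0.16 = 0 (operand ≠ 0)
(q & ~p) = min(0.46, 0) = 0
((q & ~p) -> p): 0 ≤ 0.16, so result = 1
(~(((q | s) -> (q | s)) -> q) & ((q & ~p) -> p)) = min(0, 1) = 0
(~q -> (~(((q | s) -> (q | s)) -> q) & ((q & ~p) -> p))): 0 ≤ 0, so result = 1
~p: Gödel ¬ of 0.16 = 0 (operand ≠ 0)
(~p -> p): 0 ≤ 0.16, so result = 1
((~q -> (~(((q | s) -> (q | s)) -> q) & ((q & ~p) -> p))) -> (~p -> p)): 1 ≤ 1, so result = 1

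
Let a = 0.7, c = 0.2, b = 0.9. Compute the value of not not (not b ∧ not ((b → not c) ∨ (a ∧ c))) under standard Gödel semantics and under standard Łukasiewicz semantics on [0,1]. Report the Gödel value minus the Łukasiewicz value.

Gödel evaluation:
  not b: Gödel ¬ of 0.9 = 0 (operand ≠ 0)
  not c: Gödel ¬ of 0.2 = 0 (operand ≠ 0)
  (b → not c): 0.9 > 0, so result = 0
  (a ∧ c) = min(0.7, 0.2) = 0.2
  ((b → not c) ∨ (a ∧ c)) = max(0, 0.2) = 0.2
  not ((b → not c) ∨ (a ∧ c)): Gödel ¬ of 0.2 = 0 (operand ≠ 0)
  (not b ∧ not ((b → not c) ∨ (a ∧ c))) = min(0, 0) = 0
  not (not b ∧ not ((b → not c) ∨ (a ∧ c))): Gödel ¬ of 0 = 1 (operand is 0)
  not not (not b ∧ not ((b → not c) ∨ (a ∧ c))): Gödel ¬ of 1 = 0 (operand ≠ 0)
  Gödel value = 0
Łukasiewicz evaluation:
  not b: Łukasiewicz ¬ gives 1 − 0.9 = 0.1
  not c: Łukasiewicz ¬ gives 1 − 0.2 = 0.8
  (b → not c): min(1, 1 − 0.9 + 0.8) = 0.9
  (a ∧ c) = min(0.7, 0.2) = 0.2
  ((b → not c) ∨ (a ∧ c)) = max(0.9, 0.2) = 0.9
  not ((b → not c) ∨ (a ∧ c)): Łukasiewicz ¬ gives 1 − 0.9 = 0.1
  (not b ∧ not ((b → not c) ∨ (a ∧ c))) = min(0.1, 0.1) = 0.1
  not (not b ∧ not ((b → not c) ∨ (a ∧ c))): Łukasiewicz ¬ gives 1 − 0.1 = 0.9
  not not (not b ∧ not ((b → not c) ∨ (a ∧ c))): Łukasiewicz ¬ gives 1 − 0.9 = 0.1
  Łukasiewicz value = 0.1
Difference: 0 − 0.1 = -0.10

-0.10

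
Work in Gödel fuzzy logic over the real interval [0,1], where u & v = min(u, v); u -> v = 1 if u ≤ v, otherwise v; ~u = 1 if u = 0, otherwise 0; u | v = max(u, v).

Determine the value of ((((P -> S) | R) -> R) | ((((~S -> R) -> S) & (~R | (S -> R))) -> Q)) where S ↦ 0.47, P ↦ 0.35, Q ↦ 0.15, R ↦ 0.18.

0.18

(P -> S): 0.35 ≤ 0.47, so result = 1
((P -> S) | R) = max(1, 0.18) = 1
(((P -> S) | R) -> R): 1 > 0.18, so result = 0.18
~S: Gödel ¬ of 0.47 = 0 (operand ≠ 0)
(~S -> R): 0 ≤ 0.18, so result = 1
((~S -> R) -> S): 1 > 0.47, so result = 0.47
~R: Gödel ¬ of 0.18 = 0 (operand ≠ 0)
(S -> R): 0.47 > 0.18, so result = 0.18
(~R | (S -> R)) = max(0, 0.18) = 0.18
(((~S -> R) -> S) & (~R | (S -> R))) = min(0.47, 0.18) = 0.18
((((~S -> R) -> S) & (~R | (S -> R))) -> Q): 0.18 > 0.15, so result = 0.15
((((P -> S) | R) -> R) | ((((~S -> R) -> S) & (~R | (S -> R))) -> Q)) = max(0.18, 0.15) = 0.18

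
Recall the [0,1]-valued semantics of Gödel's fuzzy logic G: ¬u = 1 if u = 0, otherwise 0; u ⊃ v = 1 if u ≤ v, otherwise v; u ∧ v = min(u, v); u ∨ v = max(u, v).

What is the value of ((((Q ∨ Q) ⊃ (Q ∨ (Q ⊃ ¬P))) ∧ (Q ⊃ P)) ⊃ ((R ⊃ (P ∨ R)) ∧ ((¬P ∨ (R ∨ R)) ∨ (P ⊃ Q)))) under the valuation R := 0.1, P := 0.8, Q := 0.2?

(Q ∨ Q) = max(0.2, 0.2) = 0.2
¬P: Gödel ¬ of 0.8 = 0 (operand ≠ 0)
(Q ⊃ ¬P): 0.2 > 0, so result = 0
(Q ∨ (Q ⊃ ¬P)) = max(0.2, 0) = 0.2
((Q ∨ Q) ⊃ (Q ∨ (Q ⊃ ¬P))): 0.2 ≤ 0.2, so result = 1
(Q ⊃ P): 0.2 ≤ 0.8, so result = 1
(((Q ∨ Q) ⊃ (Q ∨ (Q ⊃ ¬P))) ∧ (Q ⊃ P)) = min(1, 1) = 1
(P ∨ R) = max(0.8, 0.1) = 0.8
(R ⊃ (P ∨ R)): 0.1 ≤ 0.8, so result = 1
¬P: Gödel ¬ of 0.8 = 0 (operand ≠ 0)
(R ∨ R) = max(0.1, 0.1) = 0.1
(¬P ∨ (R ∨ R)) = max(0, 0.1) = 0.1
(P ⊃ Q): 0.8 > 0.2, so result = 0.2
((¬P ∨ (R ∨ R)) ∨ (P ⊃ Q)) = max(0.1, 0.2) = 0.2
((R ⊃ (P ∨ R)) ∧ ((¬P ∨ (R ∨ R)) ∨ (P ⊃ Q))) = min(1, 0.2) = 0.2
((((Q ∨ Q) ⊃ (Q ∨ (Q ⊃ ¬P))) ∧ (Q ⊃ P)) ⊃ ((R ⊃ (P ∨ R)) ∧ ((¬P ∨ (R ∨ R)) ∨ (P ⊃ Q)))): 1 > 0.2, so result = 0.2

0.20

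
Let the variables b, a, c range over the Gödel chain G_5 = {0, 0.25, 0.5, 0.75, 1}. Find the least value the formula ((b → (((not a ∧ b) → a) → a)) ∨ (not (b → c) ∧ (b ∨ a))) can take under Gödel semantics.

0.25

The minimum is attained at b = 0.5, a = 0.25, c = 0.25:
  not a: Gödel ¬ of 0.25 = 0 (operand ≠ 0)
  (not a ∧ b) = min(0, 0.5) = 0
  ((not a ∧ b) → a): 0 ≤ 0.25, so result = 1
  (((not a ∧ b) → a) → a): 1 > 0.25, so result = 0.25
  (b → (((not a ∧ b) → a) → a)): 0.5 > 0.25, so result = 0.25
  (b → c): 0.5 > 0.25, so result = 0.25
  not (b → c): Gödel ¬ of 0.25 = 0 (operand ≠ 0)
  (b ∨ a) = max(0.5, 0.25) = 0.5
  (not (b → c) ∧ (b ∨ a)) = min(0, 0.5) = 0
  ((b → (((not a ∧ b) → a) → a)) ∨ (not (b → c) ∧ (b ∨ a))) = max(0.25, 0) = 0.25
Checking all 125 assignments confirms none give a value below 0.25.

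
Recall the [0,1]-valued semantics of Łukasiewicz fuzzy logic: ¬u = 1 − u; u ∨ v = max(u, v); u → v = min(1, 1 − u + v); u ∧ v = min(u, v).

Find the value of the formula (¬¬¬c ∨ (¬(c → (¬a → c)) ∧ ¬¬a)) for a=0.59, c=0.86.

¬c: Łukasiewicz ¬ gives 1 − 0.86 = 0.14
¬¬c: Łukasiewicz ¬ gives 1 − 0.14 = 0.86
¬¬¬c: Łukasiewicz ¬ gives 1 − 0.86 = 0.14
¬a: Łukasiewicz ¬ gives 1 − 0.59 = 0.41
(¬a → c): min(1, 1 − 0.41 + 0.86) = 1
(c → (¬a → c)): min(1, 1 − 0.86 + 1) = 1
¬(c → (¬a → c)): Łukasiewicz ¬ gives 1 − 1 = 0
¬a: Łukasiewicz ¬ gives 1 − 0.59 = 0.41
¬¬a: Łukasiewicz ¬ gives 1 − 0.41 = 0.59
(¬(c → (¬a → c)) ∧ ¬¬a) = min(0, 0.59) = 0
(¬¬¬c ∨ (¬(c → (¬a → c)) ∧ ¬¬a)) = max(0.14, 0) = 0.14

0.14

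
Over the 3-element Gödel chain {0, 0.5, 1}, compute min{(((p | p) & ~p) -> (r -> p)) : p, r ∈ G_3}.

Every assignment gives 1. For instance at p = 0, r = 0:
  (p | p) = max(0, 0) = 0
  ~p: Gödel ¬ of 0 = 1 (operand is 0)
  ((p | p) & ~p) = min(0, 1) = 0
  (r -> p): 0 ≤ 0, so result = 1
  (((p | p) & ~p) -> (r -> p)): 0 ≤ 1, so result = 1
All 9 assignments give value 1 — the formula is a G_3-tautology.

1.00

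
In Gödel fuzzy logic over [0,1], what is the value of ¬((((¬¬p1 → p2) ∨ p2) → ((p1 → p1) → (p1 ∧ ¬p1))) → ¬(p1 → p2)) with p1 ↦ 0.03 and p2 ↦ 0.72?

¬p1: Gödel ¬ of 0.03 = 0 (operand ≠ 0)
¬¬p1: Gödel ¬ of 0 = 1 (operand is 0)
(¬¬p1 → p2): 1 > 0.72, so result = 0.72
((¬¬p1 → p2) ∨ p2) = max(0.72, 0.72) = 0.72
(p1 → p1): 0.03 ≤ 0.03, so result = 1
¬p1: Gödel ¬ of 0.03 = 0 (operand ≠ 0)
(p1 ∧ ¬p1) = min(0.03, 0) = 0
((p1 → p1) → (p1 ∧ ¬p1)): 1 > 0, so result = 0
(((¬¬p1 → p2) ∨ p2) → ((p1 → p1) → (p1 ∧ ¬p1))): 0.72 > 0, so result = 0
(p1 → p2): 0.03 ≤ 0.72, so result = 1
¬(p1 → p2): Gödel ¬ of 1 = 0 (operand ≠ 0)
((((¬¬p1 → p2) ∨ p2) → ((p1 → p1) → (p1 ∧ ¬p1))) → ¬(p1 → p2)): 0 ≤ 0, so result = 1
¬((((¬¬p1 → p2) ∨ p2) → ((p1 → p1) → (p1 ∧ ¬p1))) → ¬(p1 → p2)): Gödel ¬ of 1 = 0 (operand ≠ 0)

0.00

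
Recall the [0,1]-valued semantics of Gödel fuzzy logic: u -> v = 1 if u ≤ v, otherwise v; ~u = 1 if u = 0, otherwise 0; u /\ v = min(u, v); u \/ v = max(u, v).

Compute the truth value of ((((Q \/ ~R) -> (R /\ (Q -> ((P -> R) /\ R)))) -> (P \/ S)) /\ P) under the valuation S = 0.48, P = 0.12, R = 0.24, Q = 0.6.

0.12

~R: Gödel ¬ of 0.24 = 0 (operand ≠ 0)
(Q \/ ~R) = max(0.6, 0) = 0.6
(P -> R): 0.12 ≤ 0.24, so result = 1
((P -> R) /\ R) = min(1, 0.24) = 0.24
(Q -> ((P -> R) /\ R)): 0.6 > 0.24, so result = 0.24
(R /\ (Q -> ((P -> R) /\ R))) = min(0.24, 0.24) = 0.24
((Q \/ ~R) -> (R /\ (Q -> ((P -> R) /\ R)))): 0.6 > 0.24, so result = 0.24
(P \/ S) = max(0.12, 0.48) = 0.48
(((Q \/ ~R) -> (R /\ (Q -> ((P -> R) /\ R)))) -> (P \/ S)): 0.24 ≤ 0.48, so result = 1
((((Q \/ ~R) -> (R /\ (Q -> ((P -> R) /\ R)))) -> (P \/ S)) /\ P) = min(1, 0.12) = 0.12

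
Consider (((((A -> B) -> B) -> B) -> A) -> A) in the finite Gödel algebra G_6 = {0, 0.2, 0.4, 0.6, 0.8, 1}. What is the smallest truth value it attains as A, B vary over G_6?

The minimum is attained at A = 0.2, B = 0:
  (A -> B): 0.2 > 0, so result = 0
  ((A -> B) -> B): 0 ≤ 0, so result = 1
  (((A -> B) -> B) -> B): 1 > 0, so result = 0
  ((((A -> B) -> B) -> B) -> A): 0 ≤ 0.2, so result = 1
  (((((A -> B) -> B) -> B) -> A) -> A): 1 > 0.2, so result = 0.2
Checking all 36 assignments confirms none give a value below 0.20.

0.20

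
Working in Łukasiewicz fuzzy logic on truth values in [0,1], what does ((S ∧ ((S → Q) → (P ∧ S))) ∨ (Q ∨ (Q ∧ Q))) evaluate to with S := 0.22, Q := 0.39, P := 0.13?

(S → Q): min(1, 1 − 0.22 + 0.39) = 1
(P ∧ S) = min(0.13, 0.22) = 0.13
((S → Q) → (P ∧ S)): min(1, 1 − 1 + 0.13) = 0.13
(S ∧ ((S → Q) → (P ∧ S))) = min(0.22, 0.13) = 0.13
(Q ∧ Q) = min(0.39, 0.39) = 0.39
(Q ∨ (Q ∧ Q)) = max(0.39, 0.39) = 0.39
((S ∧ ((S → Q) → (P ∧ S))) ∨ (Q ∨ (Q ∧ Q))) = max(0.13, 0.39) = 0.39

0.39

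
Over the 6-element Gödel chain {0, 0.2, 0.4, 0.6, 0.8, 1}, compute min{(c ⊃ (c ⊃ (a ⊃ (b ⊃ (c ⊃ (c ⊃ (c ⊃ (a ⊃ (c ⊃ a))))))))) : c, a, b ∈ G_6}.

1.00

Every assignment gives 1. For instance at c = 0, a = 0, b = 0:
  (c ⊃ a): 0 ≤ 0, so result = 1
  (a ⊃ (c ⊃ a)): 0 ≤ 1, so result = 1
  (c ⊃ (a ⊃ (c ⊃ a))): 0 ≤ 1, so result = 1
  (c ⊃ (c ⊃ (a ⊃ (c ⊃ a)))): 0 ≤ 1, so result = 1
  (c ⊃ (c ⊃ (c ⊃ (a ⊃ (c ⊃ a))))): 0 ≤ 1, so result = 1
  (b ⊃ (c ⊃ (c ⊃ (c ⊃ (a ⊃ (c ⊃ a)))))): 0 ≤ 1, so result = 1
  (a ⊃ (b ⊃ (c ⊃ (c ⊃ (c ⊃ (a ⊃ (c ⊃ a))))))): 0 ≤ 1, so result = 1
  (c ⊃ (a ⊃ (b ⊃ (c ⊃ (c ⊃ (c ⊃ (a ⊃ (c ⊃ a)))))))): 0 ≤ 1, so result = 1
  (c ⊃ (c ⊃ (a ⊃ (b ⊃ (c ⊃ (c ⊃ (c ⊃ (a ⊃ (c ⊃ a))))))))): 0 ≤ 1, so result = 1
All 216 assignments give value 1 — the formula is a G_6-tautology.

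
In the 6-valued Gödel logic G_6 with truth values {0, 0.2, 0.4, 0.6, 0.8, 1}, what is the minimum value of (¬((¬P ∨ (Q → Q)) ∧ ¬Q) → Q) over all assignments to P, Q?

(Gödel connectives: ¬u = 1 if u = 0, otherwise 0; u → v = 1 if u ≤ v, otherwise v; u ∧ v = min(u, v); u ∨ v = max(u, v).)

0.20

The minimum is attained at P = 0, Q = 0.2:
  ¬P: Gödel ¬ of 0 = 1 (operand is 0)
  (Q → Q): 0.2 ≤ 0.2, so result = 1
  (¬P ∨ (Q → Q)) = max(1, 1) = 1
  ¬Q: Gödel ¬ of 0.2 = 0 (operand ≠ 0)
  ((¬P ∨ (Q → Q)) ∧ ¬Q) = min(1, 0) = 0
  ¬((¬P ∨ (Q → Q)) ∧ ¬Q): Gödel ¬ of 0 = 1 (operand is 0)
  (¬((¬P ∨ (Q → Q)) ∧ ¬Q) → Q): 1 > 0.2, so result = 0.2
Checking all 36 assignments confirms none give a value below 0.20.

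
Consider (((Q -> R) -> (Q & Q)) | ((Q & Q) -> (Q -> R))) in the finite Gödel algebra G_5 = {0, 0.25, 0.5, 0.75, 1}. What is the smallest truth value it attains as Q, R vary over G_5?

1.00

Every assignment gives 1. For instance at Q = 0, R = 0:
  (Q -> R): 0 ≤ 0, so result = 1
  (Q & Q) = min(0, 0) = 0
  ((Q -> R) -> (Q & Q)): 1 > 0, so result = 0
  (Q & Q) = min(0, 0) = 0
  (Q -> R): 0 ≤ 0, so result = 1
  ((Q & Q) -> (Q -> R)): 0 ≤ 1, so result = 1
  (((Q -> R) -> (Q & Q)) | ((Q & Q) -> (Q -> R))) = max(0, 1) = 1
All 25 assignments give value 1 — the formula is a G_5-tautology.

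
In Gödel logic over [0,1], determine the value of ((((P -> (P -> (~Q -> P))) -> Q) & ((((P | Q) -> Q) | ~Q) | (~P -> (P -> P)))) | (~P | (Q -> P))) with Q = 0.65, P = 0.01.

~Q: Gödel ¬ of 0.65 = 0 (operand ≠ 0)
(~Q -> P): 0 ≤ 0.01, so result = 1
(P -> (~Q -> P)): 0.01 ≤ 1, so result = 1
(P -> (P -> (~Q -> P))): 0.01 ≤ 1, so result = 1
((P -> (P -> (~Q -> P))) -> Q): 1 > 0.65, so result = 0.65
(P | Q) = max(0.01, 0.65) = 0.65
((P | Q) -> Q): 0.65 ≤ 0.65, so result = 1
~Q: Gödel ¬ of 0.65 = 0 (operand ≠ 0)
(((P | Q) -> Q) | ~Q) = max(1, 0) = 1
~P: Gödel ¬ of 0.01 = 0 (operand ≠ 0)
(P -> P): 0.01 ≤ 0.01, so result = 1
(~P -> (P -> P)): 0 ≤ 1, so result = 1
((((P | Q) -> Q) | ~Q) | (~P -> (P -> P))) = max(1, 1) = 1
(((P -> (P -> (~Q -> P))) -> Q) & ((((P | Q) -> Q) | ~Q) | (~P -> (P -> P)))) = min(0.65, 1) = 0.65
~P: Gödel ¬ of 0.01 = 0 (operand ≠ 0)
(Q -> P): 0.65 > 0.01, so result = 0.01
(~P | (Q -> P)) = max(0, 0.01) = 0.01
((((P -> (P -> (~Q -> P))) -> Q) & ((((P | Q) -> Q) | ~Q) | (~P -> (P -> P)))) | (~P | (Q -> P))) = max(0.65, 0.01) = 0.65

0.65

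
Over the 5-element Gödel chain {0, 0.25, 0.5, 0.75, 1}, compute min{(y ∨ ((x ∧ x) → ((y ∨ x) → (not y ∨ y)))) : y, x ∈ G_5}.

0.25

The minimum is attained at y = 0.25, x = 0.5:
  (x ∧ x) = min(0.5, 0.5) = 0.5
  (y ∨ x) = max(0.25, 0.5) = 0.5
  not y: Gödel ¬ of 0.25 = 0 (operand ≠ 0)
  (not y ∨ y) = max(0, 0.25) = 0.25
  ((y ∨ x) → (not y ∨ y)): 0.5 > 0.25, so result = 0.25
  ((x ∧ x) → ((y ∨ x) → (not y ∨ y))): 0.5 > 0.25, so result = 0.25
  (y ∨ ((x ∧ x) → ((y ∨ x) → (not y ∨ y)))) = max(0.25, 0.25) = 0.25
Checking all 25 assignments confirms none give a value below 0.25.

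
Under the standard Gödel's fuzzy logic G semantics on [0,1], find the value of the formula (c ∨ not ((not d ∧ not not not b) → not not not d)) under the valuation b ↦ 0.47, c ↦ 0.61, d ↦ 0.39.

0.61

not d: Gödel ¬ of 0.39 = 0 (operand ≠ 0)
not b: Gödel ¬ of 0.47 = 0 (operand ≠ 0)
not not b: Gödel ¬ of 0 = 1 (operand is 0)
not not not b: Gödel ¬ of 1 = 0 (operand ≠ 0)
(not d ∧ not not not b) = min(0, 0) = 0
not d: Gödel ¬ of 0.39 = 0 (operand ≠ 0)
not not d: Gödel ¬ of 0 = 1 (operand is 0)
not not not d: Gödel ¬ of 1 = 0 (operand ≠ 0)
((not d ∧ not not not b) → not not not d): 0 ≤ 0, so result = 1
not ((not d ∧ not not not b) → not not not d): Gödel ¬ of 1 = 0 (operand ≠ 0)
(c ∨ not ((not d ∧ not not not b) → not not not d)) = max(0.61, 0) = 0.61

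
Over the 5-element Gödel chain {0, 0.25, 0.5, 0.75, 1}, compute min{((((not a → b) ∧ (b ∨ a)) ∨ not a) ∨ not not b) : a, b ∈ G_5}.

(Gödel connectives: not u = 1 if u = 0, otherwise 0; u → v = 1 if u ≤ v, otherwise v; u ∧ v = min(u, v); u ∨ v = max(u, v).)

The minimum is attained at a = 0.25, b = 0:
  not a: Gödel ¬ of 0.25 = 0 (operand ≠ 0)
  (not a → b): 0 ≤ 0, so result = 1
  (b ∨ a) = max(0, 0.25) = 0.25
  ((not a → b) ∧ (b ∨ a)) = min(1, 0.25) = 0.25
  not a: Gödel ¬ of 0.25 = 0 (operand ≠ 0)
  (((not a → b) ∧ (b ∨ a)) ∨ not a) = max(0.25, 0) = 0.25
  not b: Gödel ¬ of 0 = 1 (operand is 0)
  not not b: Gödel ¬ of 1 = 0 (operand ≠ 0)
  ((((not a → b) ∧ (b ∨ a)) ∨ not a) ∨ not not b) = max(0.25, 0) = 0.25
Checking all 25 assignments confirms none give a value below 0.25.

0.25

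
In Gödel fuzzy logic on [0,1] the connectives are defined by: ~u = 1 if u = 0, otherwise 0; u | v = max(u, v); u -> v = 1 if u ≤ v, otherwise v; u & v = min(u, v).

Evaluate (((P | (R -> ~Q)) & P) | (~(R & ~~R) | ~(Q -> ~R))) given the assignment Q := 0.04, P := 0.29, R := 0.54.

1.00

~Q: Gödel ¬ of 0.04 = 0 (operand ≠ 0)
(R -> ~Q): 0.54 > 0, so result = 0
(P | (R -> ~Q)) = max(0.29, 0) = 0.29
((P | (R -> ~Q)) & P) = min(0.29, 0.29) = 0.29
~R: Gödel ¬ of 0.54 = 0 (operand ≠ 0)
~~R: Gödel ¬ of 0 = 1 (operand is 0)
(R & ~~R) = min(0.54, 1) = 0.54
~(R & ~~R): Gödel ¬ of 0.54 = 0 (operand ≠ 0)
~R: Gödel ¬ of 0.54 = 0 (operand ≠ 0)
(Q -> ~R): 0.04 > 0, so result = 0
~(Q -> ~R): Gödel ¬ of 0 = 1 (operand is 0)
(~(R & ~~R) | ~(Q -> ~R)) = max(0, 1) = 1
(((P | (R -> ~Q)) & P) | (~(R & ~~R) | ~(Q -> ~R))) = max(0.29, 1) = 1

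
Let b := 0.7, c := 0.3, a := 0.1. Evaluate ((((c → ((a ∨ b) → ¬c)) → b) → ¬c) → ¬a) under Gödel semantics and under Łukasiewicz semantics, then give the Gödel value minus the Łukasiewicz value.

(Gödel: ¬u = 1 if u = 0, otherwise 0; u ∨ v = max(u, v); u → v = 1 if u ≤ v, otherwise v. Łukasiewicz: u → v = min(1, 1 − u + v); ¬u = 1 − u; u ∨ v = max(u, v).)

Gödel evaluation:
  (a ∨ b) = max(0.1, 0.7) = 0.7
  ¬c: Gödel ¬ of 0.3 = 0 (operand ≠ 0)
  ((a ∨ b) → ¬c): 0.7 > 0, so result = 0
  (c → ((a ∨ b) → ¬c)): 0.3 > 0, so result = 0
  ((c → ((a ∨ b) → ¬c)) → b): 0 ≤ 0.7, so result = 1
  ¬c: Gödel ¬ of 0.3 = 0 (operand ≠ 0)
  (((c → ((a ∨ b) → ¬c)) → b) → ¬c): 1 > 0, so result = 0
  ¬a: Gödel ¬ of 0.1 = 0 (operand ≠ 0)
  ((((c → ((a ∨ b) → ¬c)) → b) → ¬c) → ¬a): 0 ≤ 0, so result = 1
  Gödel value = 1
Łukasiewicz evaluation:
  (a ∨ b) = max(0.1, 0.7) = 0.7
  ¬c: Łukasiewicz ¬ gives 1 − 0.3 = 0.7
  ((a ∨ b) → ¬c): min(1, 1 − 0.7 + 0.7) = 1
  (c → ((a ∨ b) → ¬c)): min(1, 1 − 0.3 + 1) = 1
  ((c → ((a ∨ b) → ¬c)) → b): min(1, 1 − 1 + 0.7) = 0.7
  ¬c: Łukasiewicz ¬ gives 1 − 0.3 = 0.7
  (((c → ((a ∨ b) → ¬c)) → b) → ¬c): min(1, 1 − 0.7 + 0.7) = 1
  ¬a: Łukasiewicz ¬ gives 1 − 0.1 = 0.9
  ((((c → ((a ∨ b) → ¬c)) → b) → ¬c) → ¬a): min(1, 1 − 1 + 0.9) = 0.9
  Łukasiewicz value = 0.9
Difference: 1 − 0.9 = 0.10

0.10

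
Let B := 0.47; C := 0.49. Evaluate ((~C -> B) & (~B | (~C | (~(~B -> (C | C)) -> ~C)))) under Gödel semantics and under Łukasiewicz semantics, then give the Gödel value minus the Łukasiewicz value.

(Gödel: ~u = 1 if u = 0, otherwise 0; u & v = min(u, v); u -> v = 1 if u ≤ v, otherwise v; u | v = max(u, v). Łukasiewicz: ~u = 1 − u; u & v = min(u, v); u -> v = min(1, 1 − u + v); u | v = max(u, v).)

Gödel evaluation:
  ~C: Gödel ¬ of 0.49 = 0 (operand ≠ 0)
  (~C -> B): 0 ≤ 0.47, so result = 1
  ~B: Gödel ¬ of 0.47 = 0 (operand ≠ 0)
  ~C: Gödel ¬ of 0.49 = 0 (operand ≠ 0)
  ~B: Gödel ¬ of 0.47 = 0 (operand ≠ 0)
  (C | C) = max(0.49, 0.49) = 0.49
  (~B -> (C | C)): 0 ≤ 0.49, so result = 1
  ~(~B -> (C | C)): Gödel ¬ of 1 = 0 (operand ≠ 0)
  ~C: Gödel ¬ of 0.49 = 0 (operand ≠ 0)
  (~(~B -> (C | C)) -> ~C): 0 ≤ 0, so result = 1
  (~C | (~(~B -> (C | C)) -> ~C)) = max(0, 1) = 1
  (~B | (~C | (~(~B -> (C | C)) -> ~C))) = max(0, 1) = 1
  ((~C -> B) & (~B | (~C | (~(~B -> (C | C)) -> ~C)))) = min(1, 1) = 1
  Gödel value = 1
Łukasiewicz evaluation:
  ~C: Łukasiewicz ¬ gives 1 − 0.49 = 0.51
  (~C -> B): min(1, 1 − 0.51 + 0.47) = 0.96
  ~B: Łukasiewicz ¬ gives 1 − 0.47 = 0.53
  ~C: Łukasiewicz ¬ gives 1 − 0.49 = 0.51
  ~B: Łukasiewicz ¬ gives 1 − 0.47 = 0.53
  (C | C) = max(0.49, 0.49) = 0.49
  (~B -> (C | C)): min(1, 1 − 0.53 + 0.49) = 0.96
  ~(~B -> (C | C)): Łukasiewicz ¬ gives 1 − 0.96 = 0.04
  ~C: Łukasiewicz ¬ gives 1 − 0.49 = 0.51
  (~(~B -> (C | C)) -> ~C): min(1, 1 − 0.04 + 0.51) = 1
  (~C | (~(~B -> (C | C)) -> ~C)) = max(0.51, 1) = 1
  (~B | (~C | (~(~B -> (C | C)) -> ~C))) = max(0.53, 1) = 1
  ((~C -> B) & (~B | (~C | (~(~B -> (C | C)) -> ~C)))) = min(0.96, 1) = 0.96
  Łukasiewicz value = 0.96
Difference: 1 − 0.96 = 0.04

0.04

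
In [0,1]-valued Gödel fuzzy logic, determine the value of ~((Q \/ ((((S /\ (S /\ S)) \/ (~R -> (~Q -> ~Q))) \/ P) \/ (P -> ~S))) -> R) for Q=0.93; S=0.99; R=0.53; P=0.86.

(S /\ S) = min(0.99, 0.99) = 0.99
(S /\ (S /\ S)) = min(0.99, 0.99) = 0.99
~R: Gödel ¬ of 0.53 = 0 (operand ≠ 0)
~Q: Gödel ¬ of 0.93 = 0 (operand ≠ 0)
~Q: Gödel ¬ of 0.93 = 0 (operand ≠ 0)
(~Q -> ~Q): 0 ≤ 0, so result = 1
(~R -> (~Q -> ~Q)): 0 ≤ 1, so result = 1
((S /\ (S /\ S)) \/ (~R -> (~Q -> ~Q))) = max(0.99, 1) = 1
(((S /\ (S /\ S)) \/ (~R -> (~Q -> ~Q))) \/ P) = max(1, 0.86) = 1
~S: Gödel ¬ of 0.99 = 0 (operand ≠ 0)
(P -> ~S): 0.86 > 0, so result = 0
((((S /\ (S /\ S)) \/ (~R -> (~Q -> ~Q))) \/ P) \/ (P -> ~S)) = max(1, 0) = 1
(Q \/ ((((S /\ (S /\ S)) \/ (~R -> (~Q -> ~Q))) \/ P) \/ (P -> ~S))) = max(0.93, 1) = 1
((Q \/ ((((S /\ (S /\ S)) \/ (~R -> (~Q -> ~Q))) \/ P) \/ (P -> ~S))) -> R): 1 > 0.53, so result = 0.53
~((Q \/ ((((S /\ (S /\ S)) \/ (~R -> (~Q -> ~Q))) \/ P) \/ (P -> ~S))) -> R): Gödel ¬ of 0.53 = 0 (operand ≠ 0)

0.00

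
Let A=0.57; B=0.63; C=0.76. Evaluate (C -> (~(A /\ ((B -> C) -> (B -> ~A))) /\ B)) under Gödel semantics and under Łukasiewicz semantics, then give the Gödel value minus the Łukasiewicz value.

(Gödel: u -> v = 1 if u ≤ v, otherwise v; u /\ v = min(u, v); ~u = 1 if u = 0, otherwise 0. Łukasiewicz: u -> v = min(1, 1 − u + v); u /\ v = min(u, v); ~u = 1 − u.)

Gödel evaluation:
  (B -> C): 0.63 ≤ 0.76, so result = 1
  ~A: Gödel ¬ of 0.57 = 0 (operand ≠ 0)
  (B -> ~A): 0.63 > 0, so result = 0
  ((B -> C) -> (B -> ~A)): 1 > 0, so result = 0
  (A /\ ((B -> C) -> (B -> ~A))) = min(0.57, 0) = 0
  ~(A /\ ((B -> C) -> (B -> ~A))): Gödel ¬ of 0 = 1 (operand is 0)
  (~(A /\ ((B -> C) -> (B -> ~A))) /\ B) = min(1, 0.63) = 0.63
  (C -> (~(A /\ ((B -> C) -> (B -> ~A))) /\ B)): 0.76 > 0.63, so result = 0.63
  Gödel value = 0.63
Łukasiewicz evaluation:
  (B -> C): min(1, 1 − 0.63 + 0.76) = 1
  ~A: Łukasiewicz ¬ gives 1 − 0.57 = 0.43
  (B -> ~A): min(1, 1 − 0.63 + 0.43) = 0.8
  ((B -> C) -> (B -> ~A)): min(1, 1 − 1 + 0.8) = 0.8
  (A /\ ((B -> C) -> (B -> ~A))) = min(0.57, 0.8) = 0.57
  ~(A /\ ((B -> C) -> (B -> ~A))): Łukasiewicz ¬ gives 1 − 0.57 = 0.43
  (~(A /\ ((B -> C) -> (B -> ~A))) /\ B) = min(0.43, 0.63) = 0.43
  (C -> (~(A /\ ((B -> C) -> (B -> ~A))) /\ B)): min(1, 1 − 0.76 + 0.43) = 0.67
  Łukasiewicz value = 0.67
Difference: 0.63 − 0.67 = -0.04

-0.04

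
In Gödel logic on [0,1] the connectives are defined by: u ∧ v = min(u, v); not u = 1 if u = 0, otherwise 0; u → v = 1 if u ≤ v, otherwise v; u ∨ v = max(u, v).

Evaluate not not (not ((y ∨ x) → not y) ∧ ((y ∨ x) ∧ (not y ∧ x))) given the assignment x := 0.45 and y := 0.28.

0.00

(y ∨ x) = max(0.28, 0.45) = 0.45
not y: Gödel ¬ of 0.28 = 0 (operand ≠ 0)
((y ∨ x) → not y): 0.45 > 0, so result = 0
not ((y ∨ x) → not y): Gödel ¬ of 0 = 1 (operand is 0)
(y ∨ x) = max(0.28, 0.45) = 0.45
not y: Gödel ¬ of 0.28 = 0 (operand ≠ 0)
(not y ∧ x) = min(0, 0.45) = 0
((y ∨ x) ∧ (not y ∧ x)) = min(0.45, 0) = 0
(not ((y ∨ x) → not y) ∧ ((y ∨ x) ∧ (not y ∧ x))) = min(1, 0) = 0
not (not ((y ∨ x) → not y) ∧ ((y ∨ x) ∧ (not y ∧ x))): Gödel ¬ of 0 = 1 (operand is 0)
not not (not ((y ∨ x) → not y) ∧ ((y ∨ x) ∧ (not y ∧ x))): Gödel ¬ of 1 = 0 (operand ≠ 0)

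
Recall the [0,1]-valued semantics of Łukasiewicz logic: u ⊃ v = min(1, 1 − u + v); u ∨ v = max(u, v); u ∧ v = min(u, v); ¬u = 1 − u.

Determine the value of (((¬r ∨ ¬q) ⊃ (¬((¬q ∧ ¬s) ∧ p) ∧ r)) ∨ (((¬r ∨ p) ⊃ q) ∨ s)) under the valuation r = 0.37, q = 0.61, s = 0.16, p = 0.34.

0.98

¬r: Łukasiewicz ¬ gives 1 − 0.37 = 0.63
¬q: Łukasiewicz ¬ gives 1 − 0.61 = 0.39
(¬r ∨ ¬q) = max(0.63, 0.39) = 0.63
¬q: Łukasiewicz ¬ gives 1 − 0.61 = 0.39
¬s: Łukasiewicz ¬ gives 1 − 0.16 = 0.84
(¬q ∧ ¬s) = min(0.39, 0.84) = 0.39
((¬q ∧ ¬s) ∧ p) = min(0.39, 0.34) = 0.34
¬((¬q ∧ ¬s) ∧ p): Łukasiewicz ¬ gives 1 − 0.34 = 0.66
(¬((¬q ∧ ¬s) ∧ p) ∧ r) = min(0.66, 0.37) = 0.37
((¬r ∨ ¬q) ⊃ (¬((¬q ∧ ¬s) ∧ p) ∧ r)): min(1, 1 − 0.63 + 0.37) = 0.74
¬r: Łukasiewicz ¬ gives 1 − 0.37 = 0.63
(¬r ∨ p) = max(0.63, 0.34) = 0.63
((¬r ∨ p) ⊃ q): min(1, 1 − 0.63 + 0.61) = 0.98
(((¬r ∨ p) ⊃ q) ∨ s) = max(0.98, 0.16) = 0.98
(((¬r ∨ ¬q) ⊃ (¬((¬q ∧ ¬s) ∧ p) ∧ r)) ∨ (((¬r ∨ p) ⊃ q) ∨ s)) = max(0.74, 0.98) = 0.98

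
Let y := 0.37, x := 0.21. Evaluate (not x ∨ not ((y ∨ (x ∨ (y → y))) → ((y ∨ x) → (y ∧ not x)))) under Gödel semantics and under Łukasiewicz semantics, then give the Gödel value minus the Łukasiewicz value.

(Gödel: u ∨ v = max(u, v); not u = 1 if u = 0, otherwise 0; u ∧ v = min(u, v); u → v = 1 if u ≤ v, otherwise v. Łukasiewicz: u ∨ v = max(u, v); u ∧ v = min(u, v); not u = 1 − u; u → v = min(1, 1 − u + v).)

0.21

Gödel evaluation:
  not x: Gödel ¬ of 0.21 = 0 (operand ≠ 0)
  (y → y): 0.37 ≤ 0.37, so result = 1
  (x ∨ (y → y)) = max(0.21, 1) = 1
  (y ∨ (x ∨ (y → y))) = max(0.37, 1) = 1
  (y ∨ x) = max(0.37, 0.21) = 0.37
  not x: Gödel ¬ of 0.21 = 0 (operand ≠ 0)
  (y ∧ not x) = min(0.37, 0) = 0
  ((y ∨ x) → (y ∧ not x)): 0.37 > 0, so result = 0
  ((y ∨ (x ∨ (y → y))) → ((y ∨ x) → (y ∧ not x))): 1 > 0, so result = 0
  not ((y ∨ (x ∨ (y → y))) → ((y ∨ x) → (y ∧ not x))): Gödel ¬ of 0 = 1 (operand is 0)
  (not x ∨ not ((y ∨ (x ∨ (y → y))) → ((y ∨ x) → (y ∧ not x)))) = max(0, 1) = 1
  Gödel value = 1
Łukasiewicz evaluation:
  not x: Łukasiewicz ¬ gives 1 − 0.21 = 0.79
  (y → y): min(1, 1 − 0.37 + 0.37) = 1
  (x ∨ (y → y)) = max(0.21, 1) = 1
  (y ∨ (x ∨ (y → y))) = max(0.37, 1) = 1
  (y ∨ x) = max(0.37, 0.21) = 0.37
  not x: Łukasiewicz ¬ gives 1 − 0.21 = 0.79
  (y ∧ not x) = min(0.37, 0.79) = 0.37
  ((y ∨ x) → (y ∧ not x)): min(1, 1 − 0.37 + 0.37) = 1
  ((y ∨ (x ∨ (y → y))) → ((y ∨ x) → (y ∧ not x))): min(1, 1 − 1 + 1) = 1
  not ((y ∨ (x ∨ (y → y))) → ((y ∨ x) → (y ∧ not x))): Łukasiewicz ¬ gives 1 − 1 = 0
  (not x ∨ not ((y ∨ (x ∨ (y → y))) → ((y ∨ x) → (y ∧ not x)))) = max(0.79, 0) = 0.79
  Łukasiewicz value = 0.79
Difference: 1 − 0.79 = 0.21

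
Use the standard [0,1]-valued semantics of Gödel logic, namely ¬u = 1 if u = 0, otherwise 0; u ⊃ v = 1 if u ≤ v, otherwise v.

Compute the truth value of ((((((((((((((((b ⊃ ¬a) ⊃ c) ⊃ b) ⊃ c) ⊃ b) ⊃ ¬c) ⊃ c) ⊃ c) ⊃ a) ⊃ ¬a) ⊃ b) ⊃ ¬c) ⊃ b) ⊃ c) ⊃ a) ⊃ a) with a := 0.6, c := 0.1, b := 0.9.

0.60

¬a: Gödel ¬ of 0.6 = 0 (operand ≠ 0)
(b ⊃ ¬a): 0.9 > 0, so result = 0
((b ⊃ ¬a) ⊃ c): 0 ≤ 0.1, so result = 1
(((b ⊃ ¬a) ⊃ c) ⊃ b): 1 > 0.9, so result = 0.9
((((b ⊃ ¬a) ⊃ c) ⊃ b) ⊃ c): 0.9 > 0.1, so result = 0.1
(((((b ⊃ ¬a) ⊃ c) ⊃ b) ⊃ c) ⊃ b): 0.1 ≤ 0.9, so result = 1
¬c: Gödel ¬ of 0.1 = 0 (operand ≠ 0)
((((((b ⊃ ¬a) ⊃ c) ⊃ b) ⊃ c) ⊃ b) ⊃ ¬c): 1 > 0, so result = 0
(((((((b ⊃ ¬a) ⊃ c) ⊃ b) ⊃ c) ⊃ b) ⊃ ¬c) ⊃ c): 0 ≤ 0.1, so result = 1
((((((((b ⊃ ¬a) ⊃ c) ⊃ b) ⊃ c) ⊃ b) ⊃ ¬c) ⊃ c) ⊃ c): 1 > 0.1, so result = 0.1
(((((((((b ⊃ ¬a) ⊃ c) ⊃ b) ⊃ c) ⊃ b) ⊃ ¬c) ⊃ c) ⊃ c) ⊃ a): 0.1 ≤ 0.6, so result = 1
¬a: Gödel ¬ of 0.6 = 0 (operand ≠ 0)
((((((((((b ⊃ ¬a) ⊃ c) ⊃ b) ⊃ c) ⊃ b) ⊃ ¬c) ⊃ c) ⊃ c) ⊃ a) ⊃ ¬a): 1 > 0, so result = 0
(((((((((((b ⊃ ¬a) ⊃ c) ⊃ b) ⊃ c) ⊃ b) ⊃ ¬c) ⊃ c) ⊃ c) ⊃ a) ⊃ ¬a) ⊃ b): 0 ≤ 0.9, so result = 1
¬c: Gödel ¬ of 0.1 = 0 (operand ≠ 0)
((((((((((((b ⊃ ¬a) ⊃ c) ⊃ b) ⊃ c) ⊃ b) ⊃ ¬c) ⊃ c) ⊃ c) ⊃ a) ⊃ ¬a) ⊃ b) ⊃ ¬c): 1 > 0, so result = 0
(((((((((((((b ⊃ ¬a) ⊃ c) ⊃ b) ⊃ c) ⊃ b) ⊃ ¬c) ⊃ c) ⊃ c) ⊃ a) ⊃ ¬a) ⊃ b) ⊃ ¬c) ⊃ b): 0 ≤ 0.9, so result = 1
((((((((((((((b ⊃ ¬a) ⊃ c) ⊃ b) ⊃ c) ⊃ b) ⊃ ¬c) ⊃ c) ⊃ c) ⊃ a) ⊃ ¬a) ⊃ b) ⊃ ¬c) ⊃ b) ⊃ c): 1 > 0.1, so result = 0.1
(((((((((((((((b ⊃ ¬a) ⊃ c) ⊃ b) ⊃ c) ⊃ b) ⊃ ¬c) ⊃ c) ⊃ c) ⊃ a) ⊃ ¬a) ⊃ b) ⊃ ¬c) ⊃ b) ⊃ c) ⊃ a): 0.1 ≤ 0.6, so result = 1
((((((((((((((((b ⊃ ¬a) ⊃ c) ⊃ b) ⊃ c) ⊃ b) ⊃ ¬c) ⊃ c) ⊃ c) ⊃ a) ⊃ ¬a) ⊃ b) ⊃ ¬c) ⊃ b) ⊃ c) ⊃ a) ⊃ a): 1 > 0.6, so result = 0.6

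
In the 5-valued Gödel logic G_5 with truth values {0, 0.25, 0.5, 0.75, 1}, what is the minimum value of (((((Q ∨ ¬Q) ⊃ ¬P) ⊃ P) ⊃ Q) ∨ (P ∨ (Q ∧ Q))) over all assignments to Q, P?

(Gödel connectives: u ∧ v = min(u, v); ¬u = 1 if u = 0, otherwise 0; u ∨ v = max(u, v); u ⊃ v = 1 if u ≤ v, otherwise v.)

The minimum is attained at Q = 0, P = 0.25:
  ¬Q: Gödel ¬ of 0 = 1 (operand is 0)
  (Q ∨ ¬Q) = max(0, 1) = 1
  ¬P: Gödel ¬ of 0.25 = 0 (operand ≠ 0)
  ((Q ∨ ¬Q) ⊃ ¬P): 1 > 0, so result = 0
  (((Q ∨ ¬Q) ⊃ ¬P) ⊃ P): 0 ≤ 0.25, so result = 1
  ((((Q ∨ ¬Q) ⊃ ¬P) ⊃ P) ⊃ Q): 1 > 0, so result = 0
  (Q ∧ Q) = min(0, 0) = 0
  (P ∨ (Q ∧ Q)) = max(0.25, 0) = 0.25
  (((((Q ∨ ¬Q) ⊃ ¬P) ⊃ P) ⊃ Q) ∨ (P ∨ (Q ∧ Q))) = max(0, 0.25) = 0.25
Checking all 25 assignments confirms none give a value below 0.25.

0.25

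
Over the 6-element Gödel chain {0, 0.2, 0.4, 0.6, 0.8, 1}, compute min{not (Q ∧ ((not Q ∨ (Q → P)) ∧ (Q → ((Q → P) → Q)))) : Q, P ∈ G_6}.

The minimum is attained at Q = 0.2, P = 0.2:
  not Q: Gödel ¬ of 0.2 = 0 (operand ≠ 0)
  (Q → P): 0.2 ≤ 0.2, so result = 1
  (not Q ∨ (Q → P)) = max(0, 1) = 1
  (Q → P): 0.2 ≤ 0.2, so result = 1
  ((Q → P) → Q): 1 > 0.2, so result = 0.2
  (Q → ((Q → P) → Q)): 0.2 ≤ 0.2, so result = 1
  ((not Q ∨ (Q → P)) ∧ (Q → ((Q → P) → Q))) = min(1, 1) = 1
  (Q ∧ ((not Q ∨ (Q → P)) ∧ (Q → ((Q → P) → Q)))) = min(0.2, 1) = 0.2
  not (Q ∧ ((not Q ∨ (Q → P)) ∧ (Q → ((Q → P) → Q)))): Gödel ¬ of 0.2 = 0 (operand ≠ 0)
Checking all 36 assignments confirms none give a value below 0.00.

0.00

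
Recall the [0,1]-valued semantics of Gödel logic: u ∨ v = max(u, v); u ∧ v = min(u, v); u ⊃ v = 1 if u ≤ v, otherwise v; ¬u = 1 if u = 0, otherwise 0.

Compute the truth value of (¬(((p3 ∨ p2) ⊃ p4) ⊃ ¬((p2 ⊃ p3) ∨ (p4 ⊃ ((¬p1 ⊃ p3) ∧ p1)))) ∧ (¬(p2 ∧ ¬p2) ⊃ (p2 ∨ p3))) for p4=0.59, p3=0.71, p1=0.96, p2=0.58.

0.71

(p3 ∨ p2) = max(0.71, 0.58) = 0.71
((p3 ∨ p2) ⊃ p4): 0.71 > 0.59, so result = 0.59
(p2 ⊃ p3): 0.58 ≤ 0.71, so result = 1
¬p1: Gödel ¬ of 0.96 = 0 (operand ≠ 0)
(¬p1 ⊃ p3): 0 ≤ 0.71, so result = 1
((¬p1 ⊃ p3) ∧ p1) = min(1, 0.96) = 0.96
(p4 ⊃ ((¬p1 ⊃ p3) ∧ p1)): 0.59 ≤ 0.96, so result = 1
((p2 ⊃ p3) ∨ (p4 ⊃ ((¬p1 ⊃ p3) ∧ p1))) = max(1, 1) = 1
¬((p2 ⊃ p3) ∨ (p4 ⊃ ((¬p1 ⊃ p3) ∧ p1))): Gödel ¬ of 1 = 0 (operand ≠ 0)
(((p3 ∨ p2) ⊃ p4) ⊃ ¬((p2 ⊃ p3) ∨ (p4 ⊃ ((¬p1 ⊃ p3) ∧ p1)))): 0.59 > 0, so result = 0
¬(((p3 ∨ p2) ⊃ p4) ⊃ ¬((p2 ⊃ p3) ∨ (p4 ⊃ ((¬p1 ⊃ p3) ∧ p1)))): Gödel ¬ of 0 = 1 (operand is 0)
¬p2: Gödel ¬ of 0.58 = 0 (operand ≠ 0)
(p2 ∧ ¬p2) = min(0.58, 0) = 0
¬(p2 ∧ ¬p2): Gödel ¬ of 0 = 1 (operand is 0)
(p2 ∨ p3) = max(0.58, 0.71) = 0.71
(¬(p2 ∧ ¬p2) ⊃ (p2 ∨ p3)): 1 > 0.71, so result = 0.71
(¬(((p3 ∨ p2) ⊃ p4) ⊃ ¬((p2 ⊃ p3) ∨ (p4 ⊃ ((¬p1 ⊃ p3) ∧ p1)))) ∧ (¬(p2 ∧ ¬p2) ⊃ (p2 ∨ p3))) = min(1, 0.71) = 0.71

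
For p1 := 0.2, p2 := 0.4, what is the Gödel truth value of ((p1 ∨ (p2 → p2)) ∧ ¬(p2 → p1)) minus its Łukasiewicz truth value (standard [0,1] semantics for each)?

Gödel evaluation:
  (p2 → p2): 0.4 ≤ 0.4, so result = 1
  (p1 ∨ (p2 → p2)) = max(0.2, 1) = 1
  (p2 → p1): 0.4 > 0.2, so result = 0.2
  ¬(p2 → p1): Gödel ¬ of 0.2 = 0 (operand ≠ 0)
  ((p1 ∨ (p2 → p2)) ∧ ¬(p2 → p1)) = min(1, 0) = 0
  Gödel value = 0
Łukasiewicz evaluation:
  (p2 → p2): min(1, 1 − 0.4 + 0.4) = 1
  (p1 ∨ (p2 → p2)) = max(0.2, 1) = 1
  (p2 → p1): min(1, 1 − 0.4 + 0.2) = 0.8
  ¬(p2 → p1): Łukasiewicz ¬ gives 1 − 0.8 = 0.2
  ((p1 ∨ (p2 → p2)) ∧ ¬(p2 → p1)) = min(1, 0.2) = 0.2
  Łukasiewicz value = 0.2
Difference: 0 − 0.2 = -0.20

-0.20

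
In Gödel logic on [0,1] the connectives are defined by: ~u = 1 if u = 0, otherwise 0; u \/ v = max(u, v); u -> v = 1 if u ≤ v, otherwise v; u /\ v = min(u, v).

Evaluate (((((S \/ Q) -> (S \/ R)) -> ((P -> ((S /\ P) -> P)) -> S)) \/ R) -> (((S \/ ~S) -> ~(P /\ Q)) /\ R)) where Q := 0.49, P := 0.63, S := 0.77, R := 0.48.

0.00

(S \/ Q) = max(0.77, 0.49) = 0.77
(S \/ R) = max(0.77, 0.48) = 0.77
((S \/ Q) -> (S \/ R)): 0.77 ≤ 0.77, so result = 1
(S /\ P) = min(0.77, 0.63) = 0.63
((S /\ P) -> P): 0.63 ≤ 0.63, so result = 1
(P -> ((S /\ P) -> P)): 0.63 ≤ 1, so result = 1
((P -> ((S /\ P) -> P)) -> S): 1 > 0.77, so result = 0.77
(((S \/ Q) -> (S \/ R)) -> ((P -> ((S /\ P) -> P)) -> S)): 1 > 0.77, so result = 0.77
((((S \/ Q) -> (S \/ R)) -> ((P -> ((S /\ P) -> P)) -> S)) \/ R) = max(0.77, 0.48) = 0.77
~S: Gödel ¬ of 0.77 = 0 (operand ≠ 0)
(S \/ ~S) = max(0.77, 0) = 0.77
(P /\ Q) = min(0.63, 0.49) = 0.49
~(P /\ Q): Gödel ¬ of 0.49 = 0 (operand ≠ 0)
((S \/ ~S) -> ~(P /\ Q)): 0.77 > 0, so result = 0
(((S \/ ~S) -> ~(P /\ Q)) /\ R) = min(0, 0.48) = 0
(((((S \/ Q) -> (S \/ R)) -> ((P -> ((S /\ P) -> P)) -> S)) \/ R) -> (((S \/ ~S) -> ~(P /\ Q)) /\ R)): 0.77 > 0, so result = 0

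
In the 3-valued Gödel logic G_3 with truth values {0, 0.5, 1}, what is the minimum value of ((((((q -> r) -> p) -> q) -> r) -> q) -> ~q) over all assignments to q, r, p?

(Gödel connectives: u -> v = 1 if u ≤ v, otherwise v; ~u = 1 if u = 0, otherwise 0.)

The minimum is attained at q = 0.5, r = 0, p = 0:
  (q -> r): 0.5 > 0, so result = 0
  ((q -> r) -> p): 0 ≤ 0, so result = 1
  (((q -> r) -> p) -> q): 1 > 0.5, so result = 0.5
  ((((q -> r) -> p) -> q) -> r): 0.5 > 0, so result = 0
  (((((q -> r) -> p) -> q) -> r) -> q): 0 ≤ 0.5, so result = 1
  ~q: Gödel ¬ of 0.5 = 0 (operand ≠ 0)
  ((((((q -> r) -> p) -> q) -> r) -> q) -> ~q): 1 > 0, so result = 0
Checking all 27 assignments confirms none give a value below 0.00.

0.00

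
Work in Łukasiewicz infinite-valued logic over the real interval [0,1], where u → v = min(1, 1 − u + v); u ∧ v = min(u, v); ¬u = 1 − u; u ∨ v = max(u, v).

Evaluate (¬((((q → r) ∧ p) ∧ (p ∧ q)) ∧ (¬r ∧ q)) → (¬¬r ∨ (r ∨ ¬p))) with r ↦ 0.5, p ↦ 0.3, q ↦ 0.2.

0.90

(q → r): min(1, 1 − 0.2 + 0.5) = 1
((q → r) ∧ p) = min(1, 0.3) = 0.3
(p ∧ q) = min(0.3, 0.2) = 0.2
(((q → r) ∧ p) ∧ (p ∧ q)) = min(0.3, 0.2) = 0.2
¬r: Łukasiewicz ¬ gives 1 − 0.5 = 0.5
(¬r ∧ q) = min(0.5, 0.2) = 0.2
((((q → r) ∧ p) ∧ (p ∧ q)) ∧ (¬r ∧ q)) = min(0.2, 0.2) = 0.2
¬((((q → r) ∧ p) ∧ (p ∧ q)) ∧ (¬r ∧ q)): Łukasiewicz ¬ gives 1 − 0.2 = 0.8
¬r: Łukasiewicz ¬ gives 1 − 0.5 = 0.5
¬¬r: Łukasiewicz ¬ gives 1 − 0.5 = 0.5
¬p: Łukasiewicz ¬ gives 1 − 0.3 = 0.7
(r ∨ ¬p) = max(0.5, 0.7) = 0.7
(¬¬r ∨ (r ∨ ¬p)) = max(0.5, 0.7) = 0.7
(¬((((q → r) ∧ p) ∧ (p ∧ q)) ∧ (¬r ∧ q)) → (¬¬r ∨ (r ∨ ¬p))): min(1, 1 − 0.8 + 0.7) = 0.9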